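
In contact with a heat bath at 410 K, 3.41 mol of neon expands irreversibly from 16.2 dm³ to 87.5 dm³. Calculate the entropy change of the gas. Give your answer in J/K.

ΔS_gas = 47.8 J/K

Entropy is a state function, so ΔS_gas depends only on the end states.
For an isothermal ideal gas ΔS_gas = nR ln(V₂/V₁) = 3.41 × 8.314 × ln(87.5/16.2) = 47.8 J/K.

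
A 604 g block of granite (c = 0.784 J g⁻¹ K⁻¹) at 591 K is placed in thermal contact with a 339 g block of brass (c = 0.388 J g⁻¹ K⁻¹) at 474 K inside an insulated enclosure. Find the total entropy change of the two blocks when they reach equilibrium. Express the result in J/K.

ΔS_total = 2.4 J/K

Energy balance: T_f = (m₁c₁T₁ + m₂c₂T₂)/(m₁c₁ + m₂c₂) = 565.57 K.
ΔS₁ = m₁c₁ ln(T_f/T₁) = 473.536 × ln(565.57/591) = -20.83 J/K.
ΔS₂ = m₂c₂ ln(T_f/T₂) = 131.532 × ln(565.57/474) = 23.23 J/K.
ΔS_total = -20.83 + 23.23 = 2.4 J/K.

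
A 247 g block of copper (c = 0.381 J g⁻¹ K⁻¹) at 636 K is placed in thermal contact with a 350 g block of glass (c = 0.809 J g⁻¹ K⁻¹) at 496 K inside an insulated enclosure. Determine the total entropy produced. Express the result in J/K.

ΔS_total = 2.27 J/K

Energy balance: T_f = (m₁c₁T₁ + m₂c₂T₂)/(m₁c₁ + m₂c₂) = 530.92 K.
ΔS₁ = m₁c₁ ln(T_f/T₁) = 94.107 × ln(530.92/636) = -16.994 J/K.
ΔS₂ = m₂c₂ ln(T_f/T₂) = 283.15 × ln(530.92/496) = 19.266 J/K.
ΔS_total = -16.994 + 19.266 = 2.27 J/K.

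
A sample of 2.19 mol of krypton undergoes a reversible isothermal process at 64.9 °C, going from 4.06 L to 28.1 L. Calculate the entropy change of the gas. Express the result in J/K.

For an isothermal ideal gas ΔS_gas = nR ln(V₂/V₁) = 2.19 × 8.314 × ln(28.1/4.06) = 35.2 J/K.

ΔS_gas = 35.2 J/K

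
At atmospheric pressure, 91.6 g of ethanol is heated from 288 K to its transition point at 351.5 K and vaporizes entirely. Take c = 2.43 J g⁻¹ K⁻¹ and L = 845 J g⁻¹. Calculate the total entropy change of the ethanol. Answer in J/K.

Warming step: ΔS₁ = m c ln(T_tr/T_i) = 91.6 × 2.43 × ln(351.5/288) = 44.35 J/K.
Phase change: ΔS₂ = +mL/T_tr = 91.6 × 845 / 351.5 = 220.2 J/K.
ΔS_total = (44.35) + (220.2) = 265 J/K.

ΔS = 265 J/K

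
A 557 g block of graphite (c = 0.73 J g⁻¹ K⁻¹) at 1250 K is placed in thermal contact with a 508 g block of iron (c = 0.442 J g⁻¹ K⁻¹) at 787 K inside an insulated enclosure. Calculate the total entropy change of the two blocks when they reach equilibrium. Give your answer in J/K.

ΔS_total = 14.7 J/K

Energy balance: T_f = (m₁c₁T₁ + m₂c₂T₂)/(m₁c₁ + m₂c₂) = 1085.3 K.
ΔS₁ = m₁c₁ ln(T_f/T₁) = 406.61 × ln(1085.3/1250) = -57.45 J/K.
ΔS₂ = m₂c₂ ln(T_f/T₂) = 224.536 × ln(1085.3/787) = 72.16 J/K.
ΔS_total = -57.45 + 72.16 = 14.7 J/K.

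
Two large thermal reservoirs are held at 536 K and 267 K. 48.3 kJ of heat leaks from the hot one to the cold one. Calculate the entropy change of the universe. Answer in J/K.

ΔS_hot = −Q/T_H = −48300/536 = -90.11 J/K and ΔS_cold = +Q/T_C = 48300/267 = 180.9 J/K.
ΔS_total = -90.11 + 180.9 = 90.8 J/K, positive as the second law requires.

ΔS_total = 90.8 J/K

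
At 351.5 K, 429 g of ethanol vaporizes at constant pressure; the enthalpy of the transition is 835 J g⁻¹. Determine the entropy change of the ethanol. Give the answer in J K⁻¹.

Heat absorbed by the substance: Q = mL = 429 × 835 = 358215 J.
At constant T, ΔS = Q_rev/T = 358215 / 351.5 = 1020 J/K.

ΔS = 1020 J/K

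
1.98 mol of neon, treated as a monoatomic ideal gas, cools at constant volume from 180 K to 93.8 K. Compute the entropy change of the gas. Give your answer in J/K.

At constant volume, ΔS = nC_V ln(T₂/T₁) with C_V = 3R/2 = 12.47 J mol⁻¹ K⁻¹.
ΔS = 1.98 × 12.47 × ln(93.8/180) = -16.1 J/K.

ΔS = -16.1 J/K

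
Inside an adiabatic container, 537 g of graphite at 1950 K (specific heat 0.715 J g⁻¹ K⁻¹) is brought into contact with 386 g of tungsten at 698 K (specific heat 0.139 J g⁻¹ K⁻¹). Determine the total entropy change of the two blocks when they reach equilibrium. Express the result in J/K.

Energy balance: T_f = (m₁c₁T₁ + m₂c₂T₂)/(m₁c₁ + m₂c₂) = 1796.5 K.
ΔS₁ = m₁c₁ ln(T_f/T₁) = 383.955 × ln(1796.5/1950) = -31.48 J/K.
ΔS₂ = m₂c₂ ln(T_f/T₂) = 53.654 × ln(1796.5/698) = 50.72 J/K.
ΔS_total = -31.48 + 50.72 = 19.2 J/K.

ΔS_total = 19.2 J/K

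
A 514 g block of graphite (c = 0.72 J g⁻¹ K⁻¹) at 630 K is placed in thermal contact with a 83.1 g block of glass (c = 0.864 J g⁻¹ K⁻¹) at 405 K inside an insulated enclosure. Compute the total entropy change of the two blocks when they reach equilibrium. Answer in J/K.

Energy balance: T_f = (m₁c₁T₁ + m₂c₂T₂)/(m₁c₁ + m₂c₂) = 593.44 K.
ΔS₁ = m₁c₁ ln(T_f/T₁) = 370.08 × ln(593.44/630) = -22.12 J/K.
ΔS₂ = m₂c₂ ln(T_f/T₂) = 71.7984 × ln(593.44/405) = 27.43 J/K.
ΔS_total = -22.12 + 27.43 = 5.31 J/K.

ΔS_total = 5.31 J/K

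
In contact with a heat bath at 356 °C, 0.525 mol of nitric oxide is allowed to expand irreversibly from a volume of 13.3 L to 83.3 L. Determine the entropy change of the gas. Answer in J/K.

Entropy is a state function, so ΔS_gas depends only on the end states.
For an isothermal ideal gas ΔS_gas = nR ln(V₂/V₁) = 0.525 × 8.314 × ln(83.3/13.3) = 8.01 J/K.

ΔS_gas = 8.01 J/K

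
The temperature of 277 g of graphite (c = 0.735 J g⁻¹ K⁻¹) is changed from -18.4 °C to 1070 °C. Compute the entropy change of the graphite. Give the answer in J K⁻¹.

In kelvin: T₁ = 254.75 K, T₂ = 1343.15 K. ΔS = ∫dQ_rev/T = m c ln(T₂/T₁) = 277 × 0.735 × ln(1343.15/254.75) = 338 J/K.

ΔS = 338 J/K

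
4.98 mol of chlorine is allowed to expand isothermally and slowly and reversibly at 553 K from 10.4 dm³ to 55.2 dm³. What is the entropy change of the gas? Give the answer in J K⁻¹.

For an isothermal ideal gas ΔS_gas = nR ln(V₂/V₁) = 4.98 × 8.314 × ln(55.2/10.4) = 69.1 J/K.

ΔS_gas = 69.1 J/K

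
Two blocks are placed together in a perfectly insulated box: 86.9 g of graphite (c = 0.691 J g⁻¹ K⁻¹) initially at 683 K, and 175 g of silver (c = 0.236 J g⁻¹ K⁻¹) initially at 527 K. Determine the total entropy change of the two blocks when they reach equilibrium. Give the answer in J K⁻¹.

Energy balance: T_f = (m₁c₁T₁ + m₂c₂T₂)/(m₁c₁ + m₂c₂) = 619.43 K.
ΔS₁ = m₁c₁ ln(T_f/T₁) = 60.0479 × ln(619.43/683) = -5.8665 J/K.
ΔS₂ = m₂c₂ ln(T_f/T₂) = 41.3 × ln(619.43/527) = 6.67397 J/K.
ΔS_total = -5.8665 + 6.67397 = 0.807 J/K.

ΔS_total = 0.807 J/K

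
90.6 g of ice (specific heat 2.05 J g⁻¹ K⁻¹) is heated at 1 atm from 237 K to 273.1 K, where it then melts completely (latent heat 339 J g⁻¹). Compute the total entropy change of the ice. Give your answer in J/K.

Warming step: ΔS₁ = m c ln(T_tr/T_i) = 90.6 × 2.05 × ln(273.1/237) = 26.33 J/K.
Phase change: ΔS₂ = +mL/T_tr = 90.6 × 339 / 273.1 = 112.5 J/K.
ΔS_total = (26.33) + (112.5) = 139 J/K.

ΔS = 139 J/K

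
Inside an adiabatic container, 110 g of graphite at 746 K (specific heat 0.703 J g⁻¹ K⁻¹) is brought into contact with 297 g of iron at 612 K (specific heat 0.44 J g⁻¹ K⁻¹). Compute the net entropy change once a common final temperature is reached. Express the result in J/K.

Energy balance: T_f = (m₁c₁T₁ + m₂c₂T₂)/(m₁c₁ + m₂c₂) = 661.82 K.
ΔS₁ = m₁c₁ ln(T_f/T₁) = 77.33 × ln(661.82/746) = -9.2593 J/K.
ΔS₂ = m₂c₂ ln(T_f/T₂) = 130.68 × ln(661.82/612) = 10.226 J/K.
ΔS_total = -9.2593 + 10.226 = 0.967 J/K.

ΔS_total = 0.967 J/K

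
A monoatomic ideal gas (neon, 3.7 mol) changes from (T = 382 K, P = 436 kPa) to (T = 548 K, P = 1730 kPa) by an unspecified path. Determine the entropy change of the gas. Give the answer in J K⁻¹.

ΔS = nC_p ln(T₂/T₁) − nR ln(P₂/P₁), with C_p = 5R/2 = 20.79 J mol⁻¹ K⁻¹ for a monoatomic ideal gas.
ΔS = 3.7 × [20.79 × ln(548/382) − 8.314 × ln(1730/436)] = -14.6 J/K.

ΔS = -14.6 J/K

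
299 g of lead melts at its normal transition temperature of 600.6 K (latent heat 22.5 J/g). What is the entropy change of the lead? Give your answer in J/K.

Heat absorbed by the substance: Q = mL = 299 × 22.5 = 6727.5 J.
At constant T, ΔS = Q_rev/T = 6727.5 / 600.6 = 11.2 J/K.

ΔS = 11.2 J/K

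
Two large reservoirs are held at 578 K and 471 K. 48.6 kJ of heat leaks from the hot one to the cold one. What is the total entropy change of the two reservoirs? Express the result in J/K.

ΔS_total = 19.1 J/K

ΔS_hot = −Q/T_H = −48600/578 = -84.08 J/K and ΔS_cold = +Q/T_C = 48600/471 = 103.2 J/K.
ΔS_total = -84.08 + 103.2 = 19.1 J/K, positive as the second law requires.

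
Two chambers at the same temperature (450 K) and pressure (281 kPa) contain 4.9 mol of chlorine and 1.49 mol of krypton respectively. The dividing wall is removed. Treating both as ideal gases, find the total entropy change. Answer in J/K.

ΔS_mix = 28.9 J/K

Mole fractions: x_A = 4.9/6.39 = 0.767, x_B = 0.233.
ΔS_mix = −R(n_A ln x_A + n_B ln x_B) = −8.314 × (4.9 ln 0.767 + 1.49 ln 0.233) = 28.9 J/K.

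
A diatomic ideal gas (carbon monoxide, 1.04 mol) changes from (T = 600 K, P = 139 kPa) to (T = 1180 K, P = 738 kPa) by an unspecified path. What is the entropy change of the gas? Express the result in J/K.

ΔS = 6.03 J/K

ΔS = nC_p ln(T₂/T₁) − nR ln(P₂/P₁), with C_p = 7R/2 = 29.1 J mol⁻¹ K⁻¹ for a diatomic ideal gas.
ΔS = 1.04 × [29.1 × ln(1180/600) − 8.314 × ln(738/139)] = 6.03 J/K.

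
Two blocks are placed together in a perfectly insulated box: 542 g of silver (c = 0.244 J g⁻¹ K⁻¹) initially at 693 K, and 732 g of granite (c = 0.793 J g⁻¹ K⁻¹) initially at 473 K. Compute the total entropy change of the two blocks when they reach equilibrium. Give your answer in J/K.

Energy balance: T_f = (m₁c₁T₁ + m₂c₂T₂)/(m₁c₁ + m₂c₂) = 513.82 K.
ΔS₁ = m₁c₁ ln(T_f/T₁) = 132.248 × ln(513.82/693) = -39.56 J/K.
ΔS₂ = m₂c₂ ln(T_f/T₂) = 580.476 × ln(513.82/473) = 48.05 J/K.
ΔS_total = -39.56 + 48.05 = 8.49 J/K.

ΔS_total = 8.49 J/K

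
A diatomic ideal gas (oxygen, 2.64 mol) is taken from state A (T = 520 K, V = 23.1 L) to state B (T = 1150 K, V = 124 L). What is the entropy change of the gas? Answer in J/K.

Entropy is a state function: ΔS = nC_V ln(T₂/T₁) + nR ln(V₂/V₁), with C_V = 5R/2 = 20.79 J mol⁻¹ K⁻¹ for a diatomic ideal gas.
ΔS = 2.64 × [20.79 × ln(1150/520) + 8.314 × ln(124/23.1)] = 80.4 J/K.

ΔS = 80.4 J/K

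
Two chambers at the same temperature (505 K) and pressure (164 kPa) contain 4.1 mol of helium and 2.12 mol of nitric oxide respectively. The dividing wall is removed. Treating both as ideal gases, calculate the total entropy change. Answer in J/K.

ΔS_mix = 33.2 J/K

Mole fractions: x_A = 4.1/6.22 = 0.659, x_B = 0.341.
ΔS_mix = −R(n_A ln x_A + n_B ln x_B) = −8.314 × (4.1 ln 0.659 + 2.12 ln 0.341) = 33.2 J/K.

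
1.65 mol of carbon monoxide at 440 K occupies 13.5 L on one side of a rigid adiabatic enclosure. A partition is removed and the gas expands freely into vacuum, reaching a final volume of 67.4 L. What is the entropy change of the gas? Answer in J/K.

ΔS_gas = 22.1 J/K

No heat is exchanged and no work is done, so the ideal-gas temperature stays constant.
Entropy is a state function; using a reversible isothermal path, ΔS_gas = nR ln(V₂/V₁) = 1.65 × 8.314 × ln(67.4/13.5) = 22.1 J/K.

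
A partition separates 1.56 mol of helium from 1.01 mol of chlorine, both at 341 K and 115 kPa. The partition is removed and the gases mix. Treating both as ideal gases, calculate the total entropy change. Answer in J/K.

ΔS_mix = 14.3 J/K

Mole fractions: x_A = 1.56/2.57 = 0.607, x_B = 0.393.
ΔS_mix = −R(n_A ln x_A + n_B ln x_B) = −8.314 × (1.56 ln 0.607 + 1.01 ln 0.393) = 14.3 J/K.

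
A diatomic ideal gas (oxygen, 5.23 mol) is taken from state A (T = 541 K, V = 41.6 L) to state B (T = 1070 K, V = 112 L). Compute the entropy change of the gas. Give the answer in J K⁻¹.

Entropy is a state function: ΔS = nC_V ln(T₂/T₁) + nR ln(V₂/V₁), with C_V = 5R/2 = 20.79 J mol⁻¹ K⁻¹ for a diatomic ideal gas.
ΔS = 5.23 × [20.79 × ln(1070/541) + 8.314 × ln(112/41.6)] = 117 J/K.

ΔS = 117 J/K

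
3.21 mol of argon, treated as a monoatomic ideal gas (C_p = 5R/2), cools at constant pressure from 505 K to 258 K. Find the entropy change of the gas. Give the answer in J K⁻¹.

ΔS = -44.8 J/K

At constant pressure, ΔS = nC_p ln(T₂/T₁) with C_p = 5R/2 = 20.79 J mol⁻¹ K⁻¹.
ΔS = 3.21 × 20.79 × ln(258/505) = -44.8 J/K.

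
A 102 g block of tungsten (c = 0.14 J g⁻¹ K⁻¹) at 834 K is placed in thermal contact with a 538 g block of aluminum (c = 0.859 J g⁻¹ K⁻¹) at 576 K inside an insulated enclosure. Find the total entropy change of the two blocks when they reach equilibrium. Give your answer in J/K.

ΔS_total = 1.07 J/K

Energy balance: T_f = (m₁c₁T₁ + m₂c₂T₂)/(m₁c₁ + m₂c₂) = 583.73 K.
ΔS₁ = m₁c₁ ln(T_f/T₁) = 14.28 × ln(583.73/834) = -5.095 J/K.
ΔS₂ = m₂c₂ ln(T_f/T₂) = 462.142 × ln(583.73/576) = 6.163 J/K.
ΔS_total = -5.095 + 6.163 = 1.07 J/K.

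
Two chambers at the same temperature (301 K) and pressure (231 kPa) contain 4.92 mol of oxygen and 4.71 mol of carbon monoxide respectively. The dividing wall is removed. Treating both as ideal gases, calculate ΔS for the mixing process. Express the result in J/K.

ΔS_mix = 55.5 J/K

Mole fractions: x_A = 4.92/9.63 = 0.511, x_B = 0.489.
ΔS_mix = −R(n_A ln x_A + n_B ln x_B) = −8.314 × (4.92 ln 0.511 + 4.71 ln 0.489) = 55.5 J/K.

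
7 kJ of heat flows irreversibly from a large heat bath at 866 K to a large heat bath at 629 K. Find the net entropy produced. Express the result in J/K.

ΔS_total = 3.05 J/K

ΔS_hot = −Q/T_H = −7000/866 = -8.083 J/K and ΔS_cold = +Q/T_C = 7000/629 = 11.13 J/K.
ΔS_total = -8.083 + 11.13 = 3.05 J/K, positive as the second law requires.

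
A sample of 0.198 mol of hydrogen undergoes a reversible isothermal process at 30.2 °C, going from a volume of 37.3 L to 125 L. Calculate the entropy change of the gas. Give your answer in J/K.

For an isothermal ideal gas ΔS_gas = nR ln(V₂/V₁) = 0.198 × 8.314 × ln(125/37.3) = 1.99 J/K.

ΔS_gas = 1.99 J/K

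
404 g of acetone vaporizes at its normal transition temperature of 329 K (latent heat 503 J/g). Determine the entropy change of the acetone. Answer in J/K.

ΔS = 618 J/K

Heat absorbed by the substance: Q = mL = 404 × 503 = 203212 J.
At constant T, ΔS = Q_rev/T = 203212 / 329 = 618 J/K.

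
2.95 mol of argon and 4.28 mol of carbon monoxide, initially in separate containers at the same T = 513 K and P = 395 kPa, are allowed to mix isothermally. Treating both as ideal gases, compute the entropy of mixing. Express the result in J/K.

ΔS_mix = 40.6 J/K

Mole fractions: x_A = 2.95/7.23 = 0.408, x_B = 0.592.
ΔS_mix = −R(n_A ln x_A + n_B ln x_B) = −8.314 × (2.95 ln 0.408 + 4.28 ln 0.592) = 40.6 J/K.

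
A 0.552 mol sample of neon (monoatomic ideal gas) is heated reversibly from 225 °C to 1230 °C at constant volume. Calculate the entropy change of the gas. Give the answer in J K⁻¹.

ΔS = 7.6 J/K

In kelvin: T₁ = 498.15 K, T₂ = 1503.15 K. At constant volume, ΔS = nC_V ln(T₂/T₁) with C_V = 3R/2 = 12.47 J mol⁻¹ K⁻¹.
ΔS = 0.552 × 12.47 × ln(1503.15/498.15) = 7.6 J/K.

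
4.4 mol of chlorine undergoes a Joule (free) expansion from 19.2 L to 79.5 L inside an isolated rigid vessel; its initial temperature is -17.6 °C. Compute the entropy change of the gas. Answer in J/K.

ΔS_gas = 52 J/K

No heat is exchanged and no work is done, so the ideal-gas temperature stays constant.
Entropy is a state function; using a reversible isothermal path, ΔS_gas = nR ln(V₂/V₁) = 4.4 × 8.314 × ln(79.5/19.2) = 52 J/K.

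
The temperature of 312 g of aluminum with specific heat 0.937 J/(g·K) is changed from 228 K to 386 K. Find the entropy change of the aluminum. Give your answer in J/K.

ΔS = 154 J/K

ΔS = ∫dQ_rev/T = m c ln(T₂/T₁) = 312 × 0.937 × ln(386/228) = 154 J/K.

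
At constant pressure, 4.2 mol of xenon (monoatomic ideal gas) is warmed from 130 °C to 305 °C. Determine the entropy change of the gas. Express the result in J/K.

ΔS = 31.5 J/K

In kelvin: T₁ = 403.15 K, T₂ = 578.15 K. At constant pressure, ΔS = nC_p ln(T₂/T₁) with C_p = 5R/2 = 20.79 J mol⁻¹ K⁻¹.
ΔS = 4.2 × 20.79 × ln(578.15/403.15) = 31.5 J/K.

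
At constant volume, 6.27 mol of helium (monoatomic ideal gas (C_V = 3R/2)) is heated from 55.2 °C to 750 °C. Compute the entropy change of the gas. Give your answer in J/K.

In kelvin: T₁ = 328.35 K, T₂ = 1023.15 K. At constant volume, ΔS = nC_V ln(T₂/T₁) with C_V = 3R/2 = 12.47 J mol⁻¹ K⁻¹.
ΔS = 6.27 × 12.47 × ln(1023.15/328.35) = 88.9 J/K.

ΔS = 88.9 J/K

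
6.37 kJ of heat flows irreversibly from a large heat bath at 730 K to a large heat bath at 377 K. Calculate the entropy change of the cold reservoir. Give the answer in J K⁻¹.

ΔS_cold = 16.9 J/K

The cold reservoir gains heat Q, so ΔS_cold = +Q/T_C = 6370/377 = 16.9 J/K.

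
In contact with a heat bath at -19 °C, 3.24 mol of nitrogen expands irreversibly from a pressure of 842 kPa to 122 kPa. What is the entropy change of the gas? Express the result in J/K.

Entropy is a state function, so ΔS_gas depends only on the end states.
For an isothermal ideal gas ΔS_gas = nR ln(P₁/P₂) = 3.24 × 8.314 × ln(842/122) = 52 J/K.

ΔS_gas = 52 J/K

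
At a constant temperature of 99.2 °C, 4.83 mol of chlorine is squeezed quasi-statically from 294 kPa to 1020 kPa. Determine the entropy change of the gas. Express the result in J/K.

For an isothermal ideal gas ΔS_gas = nR ln(P₁/P₂) = 4.83 × 8.314 × ln(294/1020) = -50 J/K.

ΔS_gas = -50 J/K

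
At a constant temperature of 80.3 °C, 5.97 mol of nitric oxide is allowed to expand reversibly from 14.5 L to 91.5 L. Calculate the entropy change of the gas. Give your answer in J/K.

For an isothermal ideal gas ΔS_gas = nR ln(V₂/V₁) = 5.97 × 8.314 × ln(91.5/14.5) = 91.4 J/K.

ΔS_gas = 91.4 J/K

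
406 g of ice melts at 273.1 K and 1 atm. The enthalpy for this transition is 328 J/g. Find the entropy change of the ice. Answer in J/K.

Heat absorbed by the substance: Q = mL = 406 × 328 = 133168 J.
At constant T, ΔS = Q_rev/T = 133168 / 273.1 = 488 J/K.

ΔS = 488 J/K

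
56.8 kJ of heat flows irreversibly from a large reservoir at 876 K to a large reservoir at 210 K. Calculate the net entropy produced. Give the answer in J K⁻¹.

ΔS_total = 206 J/K

ΔS_hot = −Q/T_H = −56800/876 = -64.84 J/K and ΔS_cold = +Q/T_C = 56800/210 = 270.5 J/K.
ΔS_total = -64.84 + 270.5 = 206 J/K, positive as the second law requires.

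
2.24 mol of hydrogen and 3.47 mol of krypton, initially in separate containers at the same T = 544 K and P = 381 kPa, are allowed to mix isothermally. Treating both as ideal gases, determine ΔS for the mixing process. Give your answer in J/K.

Mole fractions: x_A = 2.24/5.71 = 0.392, x_B = 0.608.
ΔS_mix = −R(n_A ln x_A + n_B ln x_B) = −8.314 × (2.24 ln 0.392 + 3.47 ln 0.608) = 31.8 J/K.

ΔS_mix = 31.8 J/K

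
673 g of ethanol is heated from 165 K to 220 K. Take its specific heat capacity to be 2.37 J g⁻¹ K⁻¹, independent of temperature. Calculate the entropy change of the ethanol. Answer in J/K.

ΔS = ∫dQ_rev/T = m c ln(T₂/T₁) = 673 × 2.37 × ln(220/165) = 459 J/K.

ΔS = 459 J/K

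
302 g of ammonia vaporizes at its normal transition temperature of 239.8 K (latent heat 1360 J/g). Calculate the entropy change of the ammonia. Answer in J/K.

ΔS = 1710 J/K

Heat absorbed by the substance: Q = mL = 302 × 1360 = 410720 J.
At constant T, ΔS = Q_rev/T = 410720 / 239.8 = 1710 J/K.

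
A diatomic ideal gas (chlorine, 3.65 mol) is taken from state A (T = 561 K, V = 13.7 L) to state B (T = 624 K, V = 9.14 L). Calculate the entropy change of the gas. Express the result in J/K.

ΔS = -4.21 J/K

Entropy is a state function: ΔS = nC_V ln(T₂/T₁) + nR ln(V₂/V₁), with C_V = 5R/2 = 20.79 J mol⁻¹ K⁻¹ for a diatomic ideal gas.
ΔS = 3.65 × [20.79 × ln(624/561) + 8.314 × ln(9.14/13.7)] = -4.21 J/K.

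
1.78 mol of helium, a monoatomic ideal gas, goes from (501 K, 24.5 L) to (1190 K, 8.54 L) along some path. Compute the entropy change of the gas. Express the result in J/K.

ΔS = 3.61 J/K

Entropy is a state function: ΔS = nC_V ln(T₂/T₁) + nR ln(V₂/V₁), with C_V = 3R/2 = 12.47 J mol⁻¹ K⁻¹ for a monoatomic ideal gas.
ΔS = 1.78 × [12.47 × ln(1190/501) + 8.314 × ln(8.54/24.5)] = 3.61 J/K.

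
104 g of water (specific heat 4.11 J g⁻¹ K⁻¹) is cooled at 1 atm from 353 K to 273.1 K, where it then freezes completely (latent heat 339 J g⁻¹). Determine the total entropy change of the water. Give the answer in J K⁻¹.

ΔS = -239 J/K

Cooling step: ΔS₁ = m c ln(T_tr/T_i) = 104 × 4.11 × ln(273.1/353) = -109.7 J/K.
Phase change: ΔS₂ = −mL/T_tr = −104 × 339 / 273.1 = -129.1 J/K.
ΔS_total = (-109.7) + (-129.1) = -239 J/K.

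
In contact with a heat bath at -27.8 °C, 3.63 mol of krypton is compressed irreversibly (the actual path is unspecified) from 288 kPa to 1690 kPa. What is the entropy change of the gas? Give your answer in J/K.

ΔS_gas = -53.4 J/K

Entropy is a state function, so ΔS_gas depends only on the end states.
For an isothermal ideal gas ΔS_gas = nR ln(P₁/P₂) = 3.63 × 8.314 × ln(288/1690) = -53.4 J/K.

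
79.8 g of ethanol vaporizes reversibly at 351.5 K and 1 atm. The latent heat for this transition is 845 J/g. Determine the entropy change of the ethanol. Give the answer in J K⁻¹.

Heat absorbed by the substance: Q = mL = 79.8 × 845 = 67431 J.
At constant T, ΔS = Q_rev/T = 67431 / 351.5 = 192 J/K.

ΔS = 192 J/K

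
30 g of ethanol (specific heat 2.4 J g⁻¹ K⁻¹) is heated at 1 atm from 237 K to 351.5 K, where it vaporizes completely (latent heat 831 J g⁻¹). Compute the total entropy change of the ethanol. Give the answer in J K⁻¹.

Warming step: ΔS₁ = m c ln(T_tr/T_i) = 30 × 2.4 × ln(351.5/237) = 28.38 J/K.
Phase change: ΔS₂ = +mL/T_tr = 30 × 831 / 351.5 = 70.92 J/K.
ΔS_total = (28.38) + (70.92) = 99.3 J/K.

ΔS = 99.3 J/K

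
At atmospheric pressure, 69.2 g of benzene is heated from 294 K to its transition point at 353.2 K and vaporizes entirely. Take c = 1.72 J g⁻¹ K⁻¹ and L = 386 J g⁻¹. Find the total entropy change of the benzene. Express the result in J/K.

Warming step: ΔS₁ = m c ln(T_tr/T_i) = 69.2 × 1.72 × ln(353.2/294) = 21.84 J/K.
Phase change: ΔS₂ = +mL/T_tr = 69.2 × 386 / 353.2 = 75.63 J/K.
ΔS_total = (21.84) + (75.63) = 97.5 J/K.

ΔS = 97.5 J/K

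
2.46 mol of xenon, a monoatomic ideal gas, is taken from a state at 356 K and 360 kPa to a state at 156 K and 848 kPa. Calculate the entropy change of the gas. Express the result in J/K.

ΔS = nC_p ln(T₂/T₁) − nR ln(P₂/P₁), with C_p = 5R/2 = 20.79 J mol⁻¹ K⁻¹ for a monoatomic ideal gas.
ΔS = 2.46 × [20.79 × ln(156/356) − 8.314 × ln(848/360)] = -59.7 J/K.

ΔS = -59.7 J/K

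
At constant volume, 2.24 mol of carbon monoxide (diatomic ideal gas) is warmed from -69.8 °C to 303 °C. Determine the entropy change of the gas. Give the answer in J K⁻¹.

In kelvin: T₁ = 203.35 K, T₂ = 576.15 K. At constant volume, ΔS = nC_V ln(T₂/T₁) with C_V = 5R/2 = 20.79 J mol⁻¹ K⁻¹.
ΔS = 2.24 × 20.79 × ln(576.15/203.35) = 48.5 J/K.

ΔS = 48.5 J/K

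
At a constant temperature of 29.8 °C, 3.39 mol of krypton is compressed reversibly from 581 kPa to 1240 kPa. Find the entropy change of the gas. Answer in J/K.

ΔS_gas = -21.4 J/K

For an isothermal ideal gas ΔS_gas = nR ln(P₁/P₂) = 3.39 × 8.314 × ln(581/1240) = -21.4 J/K.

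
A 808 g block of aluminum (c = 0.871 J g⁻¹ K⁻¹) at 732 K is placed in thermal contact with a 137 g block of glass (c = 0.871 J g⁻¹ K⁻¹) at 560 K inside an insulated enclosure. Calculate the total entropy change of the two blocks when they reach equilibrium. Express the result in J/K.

Energy balance: T_f = (m₁c₁T₁ + m₂c₂T₂)/(m₁c₁ + m₂c₂) = 707.06 K.
ΔS₁ = m₁c₁ ln(T_f/T₁) = 703.768 × ln(707.06/732) = -24.392 J/K.
ΔS₂ = m₂c₂ ln(T_f/T₂) = 119.327 × ln(707.06/560) = 27.825 J/K.
ΔS_total = -24.392 + 27.825 = 3.43 J/K.

ΔS_total = 3.43 J/K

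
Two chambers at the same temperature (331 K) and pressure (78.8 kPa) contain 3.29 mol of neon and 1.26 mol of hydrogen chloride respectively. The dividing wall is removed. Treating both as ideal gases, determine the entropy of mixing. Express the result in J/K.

ΔS_mix = 22.3 J/K

Mole fractions: x_A = 3.29/4.55 = 0.723, x_B = 0.277.
ΔS_mix = −R(n_A ln x_A + n_B ln x_B) = −8.314 × (3.29 ln 0.723 + 1.26 ln 0.277) = 22.3 J/K.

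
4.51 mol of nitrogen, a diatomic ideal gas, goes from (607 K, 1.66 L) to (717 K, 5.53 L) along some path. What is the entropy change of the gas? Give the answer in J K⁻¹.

ΔS = 60.7 J/K

Entropy is a state function: ΔS = nC_V ln(T₂/T₁) + nR ln(V₂/V₁), with C_V = 5R/2 = 20.79 J mol⁻¹ K⁻¹ for a diatomic ideal gas.
ΔS = 4.51 × [20.79 × ln(717/607) + 8.314 × ln(5.53/1.66)] = 60.7 J/K.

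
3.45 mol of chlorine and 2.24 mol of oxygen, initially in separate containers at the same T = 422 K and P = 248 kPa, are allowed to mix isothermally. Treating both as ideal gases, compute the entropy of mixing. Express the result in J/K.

Mole fractions: x_A = 3.45/5.69 = 0.606, x_B = 0.394.
ΔS_mix = −R(n_A ln x_A + n_B ln x_B) = −8.314 × (3.45 ln 0.606 + 2.24 ln 0.394) = 31.7 J/K.

ΔS_mix = 31.7 J/K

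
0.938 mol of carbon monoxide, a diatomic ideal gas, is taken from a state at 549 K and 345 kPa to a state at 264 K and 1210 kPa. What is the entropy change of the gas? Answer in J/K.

ΔS = nC_p ln(T₂/T₁) − nR ln(P₂/P₁), with C_p = 7R/2 = 29.1 J mol⁻¹ K⁻¹ for a diatomic ideal gas.
ΔS = 0.938 × [29.1 × ln(264/549) − 8.314 × ln(1210/345)] = -29.8 J/K.

ΔS = -29.8 J/K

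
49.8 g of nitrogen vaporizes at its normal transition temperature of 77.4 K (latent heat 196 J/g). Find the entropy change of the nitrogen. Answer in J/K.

ΔS = 126 J/K

Heat absorbed by the substance: Q = mL = 49.8 × 196 = 9760.8 J.
At constant T, ΔS = Q_rev/T = 9760.8 / 77.4 = 126 J/K.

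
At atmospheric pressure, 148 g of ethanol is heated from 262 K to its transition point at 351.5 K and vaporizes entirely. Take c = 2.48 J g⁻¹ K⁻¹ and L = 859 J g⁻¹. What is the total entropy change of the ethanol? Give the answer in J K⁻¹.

Warming step: ΔS₁ = m c ln(T_tr/T_i) = 148 × 2.48 × ln(351.5/262) = 107.9 J/K.
Phase change: ΔS₂ = +mL/T_tr = 148 × 859 / 351.5 = 361.7 J/K.
ΔS_total = (107.9) + (361.7) = 470 J/K.

ΔS = 470 J/K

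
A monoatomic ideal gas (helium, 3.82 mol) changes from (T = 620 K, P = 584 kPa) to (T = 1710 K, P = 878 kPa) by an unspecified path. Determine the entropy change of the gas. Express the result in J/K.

ΔS = nC_p ln(T₂/T₁) − nR ln(P₂/P₁), with C_p = 5R/2 = 20.79 J mol⁻¹ K⁻¹ for a monoatomic ideal gas.
ΔS = 3.82 × [20.79 × ln(1710/620) − 8.314 × ln(878/584)] = 67.6 J/K.

ΔS = 67.6 J/K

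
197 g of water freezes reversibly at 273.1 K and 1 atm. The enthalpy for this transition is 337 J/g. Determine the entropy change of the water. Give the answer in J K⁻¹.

ΔS = -243 J/K

Heat released by the substance: Q = −mL = −197 × 337 = −66389 J.
At constant T, ΔS = Q_rev/T = −66389 / 273.1 = -243 J/K.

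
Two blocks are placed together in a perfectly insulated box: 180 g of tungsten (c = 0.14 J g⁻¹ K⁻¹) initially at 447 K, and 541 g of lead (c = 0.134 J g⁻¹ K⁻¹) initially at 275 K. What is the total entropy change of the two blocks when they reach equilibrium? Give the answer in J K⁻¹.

ΔS_total = 2.37 J/K

Energy balance: T_f = (m₁c₁T₁ + m₂c₂T₂)/(m₁c₁ + m₂c₂) = 319.37 K.
ΔS₁ = m₁c₁ ln(T_f/T₁) = 25.2 × ln(319.37/447) = -8.473 J/K.
ΔS₂ = m₂c₂ ln(T_f/T₂) = 72.494 × ln(319.37/275) = 10.84 J/K.
ΔS_total = -8.473 + 10.84 = 2.37 J/K.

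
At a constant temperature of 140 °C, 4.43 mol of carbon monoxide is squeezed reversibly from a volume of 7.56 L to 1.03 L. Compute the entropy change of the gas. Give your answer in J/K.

ΔS_gas = -73.4 J/K

For an isothermal ideal gas ΔS_gas = nR ln(V₂/V₁) = 4.43 × 8.314 × ln(1.03/7.56) = -73.4 J/K.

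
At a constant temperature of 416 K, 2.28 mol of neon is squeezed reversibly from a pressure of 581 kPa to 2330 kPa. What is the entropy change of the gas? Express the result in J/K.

ΔS_gas = -26.3 J/K

For an isothermal ideal gas ΔS_gas = nR ln(P₁/P₂) = 2.28 × 8.314 × ln(581/2330) = -26.3 J/K.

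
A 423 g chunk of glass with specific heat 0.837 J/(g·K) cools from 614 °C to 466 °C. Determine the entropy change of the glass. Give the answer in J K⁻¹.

ΔS = -64.6 J/K

In kelvin: T₁ = 887.15 K, T₂ = 739.15 K. ΔS = ∫dQ_rev/T = m c ln(T₂/T₁) = 423 × 0.837 × ln(739.15/887.15) = -64.6 J/K.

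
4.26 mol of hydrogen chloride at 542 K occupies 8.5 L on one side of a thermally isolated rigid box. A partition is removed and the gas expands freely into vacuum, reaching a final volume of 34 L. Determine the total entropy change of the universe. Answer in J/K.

ΔS_universe = 49.1 J/K

For an ideal gas in free expansion Q = 0 and W = 0, so T is unchanged.
Entropy is a state function; using a reversible isothermal path, ΔS_gas = nR ln(V₂/V₁) = 4.26 × 8.314 × ln(34/8.5) = 49.1 J/K.
The insulated surroundings exchange no heat, so ΔS_surr = 0 and ΔS_universe = ΔS_gas.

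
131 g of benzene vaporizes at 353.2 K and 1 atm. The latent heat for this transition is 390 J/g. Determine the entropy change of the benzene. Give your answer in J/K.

ΔS = 145 J/K

Heat absorbed by the substance: Q = mL = 131 × 390 = 51090 J.
At constant T, ΔS = Q_rev/T = 51090 / 353.2 = 145 J/K.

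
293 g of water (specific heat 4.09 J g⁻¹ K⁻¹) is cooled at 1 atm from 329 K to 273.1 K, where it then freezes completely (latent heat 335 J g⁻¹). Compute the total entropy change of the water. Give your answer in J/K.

ΔS = -583 J/K

Cooling step: ΔS₁ = m c ln(T_tr/T_i) = 293 × 4.09 × ln(273.1/329) = -223.2 J/K.
Phase change: ΔS₂ = −mL/T_tr = −293 × 335 / 273.1 = -359.4 J/K.
ΔS_total = (-223.2) + (-359.4) = -583 J/K.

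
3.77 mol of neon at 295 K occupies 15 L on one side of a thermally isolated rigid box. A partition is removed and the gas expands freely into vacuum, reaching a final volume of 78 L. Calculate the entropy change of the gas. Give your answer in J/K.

For an ideal gas in free expansion Q = 0 and W = 0, so T is unchanged.
Entropy is a state function; using a reversible isothermal path, ΔS_gas = nR ln(V₂/V₁) = 3.77 × 8.314 × ln(78/15) = 51.7 J/K.

ΔS_gas = 51.7 J/K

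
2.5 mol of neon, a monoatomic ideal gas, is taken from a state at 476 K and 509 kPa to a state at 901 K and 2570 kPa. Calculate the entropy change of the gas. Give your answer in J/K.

ΔS = nC_p ln(T₂/T₁) − nR ln(P₂/P₁), with C_p = 5R/2 = 20.79 J mol⁻¹ K⁻¹ for a monoatomic ideal gas.
ΔS = 2.5 × [20.79 × ln(901/476) − 8.314 × ln(2570/509)] = -0.499 J/K.

ΔS = -0.499 J/K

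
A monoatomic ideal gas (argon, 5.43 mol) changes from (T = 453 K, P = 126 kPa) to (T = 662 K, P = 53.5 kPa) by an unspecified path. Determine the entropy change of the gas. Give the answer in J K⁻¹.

ΔS = nC_p ln(T₂/T₁) − nR ln(P₂/P₁), with C_p = 5R/2 = 20.79 J mol⁻¹ K⁻¹ for a monoatomic ideal gas.
ΔS = 5.43 × [20.79 × ln(662/453) − 8.314 × ln(53.5/126)] = 81.5 J/K.

ΔS = 81.5 J/K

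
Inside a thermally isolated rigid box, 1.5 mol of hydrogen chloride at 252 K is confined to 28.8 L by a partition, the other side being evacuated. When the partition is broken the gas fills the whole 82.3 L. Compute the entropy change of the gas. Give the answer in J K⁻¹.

No heat is exchanged and no work is done, so the ideal-gas temperature stays constant.
Entropy is a state function; using a reversible isothermal path, ΔS_gas = nR ln(V₂/V₁) = 1.5 × 8.314 × ln(82.3/28.8) = 13.1 J/K.

ΔS_gas = 13.1 J/K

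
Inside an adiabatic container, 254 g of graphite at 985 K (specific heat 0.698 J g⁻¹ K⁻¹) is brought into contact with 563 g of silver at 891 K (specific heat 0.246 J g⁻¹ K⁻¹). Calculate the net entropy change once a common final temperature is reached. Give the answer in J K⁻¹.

ΔS_total = 0.389 J/K

Energy balance: T_f = (m₁c₁T₁ + m₂c₂T₂)/(m₁c₁ + m₂c₂) = 943.77 K.
ΔS₁ = m₁c₁ ln(T_f/T₁) = 177.292 × ln(943.77/985) = -7.58 J/K.
ΔS₂ = m₂c₂ ln(T_f/T₂) = 138.498 × ln(943.77/891) = 7.969 J/K.
ΔS_total = -7.58 + 7.969 = 0.389 J/K.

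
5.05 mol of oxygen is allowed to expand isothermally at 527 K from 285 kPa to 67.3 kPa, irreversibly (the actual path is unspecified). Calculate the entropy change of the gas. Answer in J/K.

Entropy is a state function, so ΔS_gas depends only on the end states.
For an isothermal ideal gas ΔS_gas = nR ln(P₁/P₂) = 5.05 × 8.314 × ln(285/67.3) = 60.6 J/K.

ΔS_gas = 60.6 J/K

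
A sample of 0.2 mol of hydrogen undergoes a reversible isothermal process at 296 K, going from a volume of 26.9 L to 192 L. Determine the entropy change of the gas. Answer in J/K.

For an isothermal ideal gas ΔS_gas = nR ln(V₂/V₁) = 0.2 × 8.314 × ln(192/26.9) = 3.27 J/K.

ΔS_gas = 3.27 J/K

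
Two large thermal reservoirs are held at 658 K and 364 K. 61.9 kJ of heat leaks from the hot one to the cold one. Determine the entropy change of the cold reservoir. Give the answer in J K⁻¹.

The cold reservoir gains heat Q, so ΔS_cold = +Q/T_C = 61900/364 = 170 J/K.

ΔS_cold = 170 J/K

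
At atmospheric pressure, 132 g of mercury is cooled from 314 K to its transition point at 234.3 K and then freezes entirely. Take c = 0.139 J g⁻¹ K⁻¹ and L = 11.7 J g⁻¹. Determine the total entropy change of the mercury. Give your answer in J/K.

Cooling step: ΔS₁ = m c ln(T_tr/T_i) = 132 × 0.139 × ln(234.3/314) = -5.372 J/K.
Phase change: ΔS₂ = −mL/T_tr = −132 × 11.7 / 234.3 = -6.592 J/K.
ΔS_total = (-5.372) + (-6.592) = -12 J/K.

ΔS = -12 J/K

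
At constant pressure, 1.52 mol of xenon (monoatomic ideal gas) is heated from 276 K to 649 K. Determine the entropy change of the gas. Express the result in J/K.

ΔS = 27 J/K

At constant pressure, ΔS = nC_p ln(T₂/T₁) with C_p = 5R/2 = 20.79 J mol⁻¹ K⁻¹.
ΔS = 1.52 × 20.79 × ln(649/276) = 27 J/K.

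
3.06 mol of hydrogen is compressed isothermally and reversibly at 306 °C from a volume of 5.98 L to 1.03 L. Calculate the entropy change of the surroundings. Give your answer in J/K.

For an isothermal ideal gas ΔS_gas = nR ln(V₂/V₁) = 3.06 × 8.314 × ln(1.03/5.98) = -44.7 J/K.
The process is reversible, so ΔS_surr = −ΔS_gas = 44.7 J/K and ΔS_universe = 0.

ΔS_surr = 44.7 J/K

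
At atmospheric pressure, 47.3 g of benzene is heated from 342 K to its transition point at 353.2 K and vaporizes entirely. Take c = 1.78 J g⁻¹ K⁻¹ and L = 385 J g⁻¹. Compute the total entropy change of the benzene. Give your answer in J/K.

ΔS = 54.3 J/K

Warming step: ΔS₁ = m c ln(T_tr/T_i) = 47.3 × 1.78 × ln(353.2/342) = 2.713 J/K.
Phase change: ΔS₂ = +mL/T_tr = 47.3 × 385 / 353.2 = 51.56 J/K.
ΔS_total = (2.713) + (51.56) = 54.3 J/K.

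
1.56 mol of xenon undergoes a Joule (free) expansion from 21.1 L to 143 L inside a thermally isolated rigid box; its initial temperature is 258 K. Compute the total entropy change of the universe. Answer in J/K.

For an ideal gas in free expansion Q = 0 and W = 0, so T is unchanged.
Entropy is a state function; using a reversible isothermal path, ΔS_gas = nR ln(V₂/V₁) = 1.56 × 8.314 × ln(143/21.1) = 24.8 J/K.
The insulated surroundings exchange no heat, so ΔS_surr = 0 and ΔS_universe = ΔS_gas.

ΔS_universe = 24.8 J/K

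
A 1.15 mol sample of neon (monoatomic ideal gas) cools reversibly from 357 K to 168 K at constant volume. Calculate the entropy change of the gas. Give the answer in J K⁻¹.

At constant volume, ΔS = nC_V ln(T₂/T₁) with C_V = 3R/2 = 12.47 J mol⁻¹ K⁻¹.
ΔS = 1.15 × 12.47 × ln(168/357) = -10.8 J/K.

ΔS = -10.8 J/K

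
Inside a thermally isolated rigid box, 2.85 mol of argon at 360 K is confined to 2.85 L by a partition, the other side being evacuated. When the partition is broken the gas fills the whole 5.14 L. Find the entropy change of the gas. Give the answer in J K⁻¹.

No heat is exchanged and no work is done, so the ideal-gas temperature stays constant.
Entropy is a state function; using a reversible isothermal path, ΔS_gas = nR ln(V₂/V₁) = 2.85 × 8.314 × ln(5.14/2.85) = 14 J/K.

ΔS_gas = 14 J/K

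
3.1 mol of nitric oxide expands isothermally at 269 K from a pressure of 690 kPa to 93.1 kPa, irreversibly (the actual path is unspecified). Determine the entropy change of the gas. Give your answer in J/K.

ΔS_gas = 51.6 J/K

Entropy is a state function, so ΔS_gas depends only on the end states.
For an isothermal ideal gas ΔS_gas = nR ln(P₁/P₂) = 3.1 × 8.314 × ln(690/93.1) = 51.6 J/K.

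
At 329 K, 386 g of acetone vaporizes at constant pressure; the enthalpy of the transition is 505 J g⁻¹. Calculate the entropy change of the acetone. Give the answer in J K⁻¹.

Heat absorbed by the substance: Q = mL = 386 × 505 = 194930 J.
At constant T, ΔS = Q_rev/T = 194930 / 329 = 592 J/K.

ΔS = 592 J/K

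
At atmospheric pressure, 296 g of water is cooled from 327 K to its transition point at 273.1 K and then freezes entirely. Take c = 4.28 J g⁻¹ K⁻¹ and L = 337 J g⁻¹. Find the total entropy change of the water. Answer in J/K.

Cooling step: ΔS₁ = m c ln(T_tr/T_i) = 296 × 4.28 × ln(273.1/327) = -228.19 J/K.
Phase change: ΔS₂ = −mL/T_tr = −296 × 337 / 273.1 = -365.26 J/K.
ΔS_total = (-228.19) + (-365.26) = -593 J/K.

ΔS = -593 J/K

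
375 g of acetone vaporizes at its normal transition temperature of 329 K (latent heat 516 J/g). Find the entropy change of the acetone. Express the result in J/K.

Heat absorbed by the substance: Q = mL = 375 × 516 = 193500 J.
At constant T, ΔS = Q_rev/T = 193500 / 329 = 588 J/K.

ΔS = 588 J/K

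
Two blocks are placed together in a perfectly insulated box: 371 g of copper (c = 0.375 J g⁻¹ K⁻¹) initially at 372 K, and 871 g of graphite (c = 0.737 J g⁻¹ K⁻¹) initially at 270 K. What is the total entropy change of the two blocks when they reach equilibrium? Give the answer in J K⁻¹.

ΔS_total = 6.28 J/K

Energy balance: T_f = (m₁c₁T₁ + m₂c₂T₂)/(m₁c₁ + m₂c₂) = 288.17 K.
ΔS₁ = m₁c₁ ln(T_f/T₁) = 139.125 × ln(288.17/372) = -35.53 J/K.
ΔS₂ = m₂c₂ ln(T_f/T₂) = 641.927 × ln(288.17/270) = 41.81 J/K.
ΔS_total = -35.53 + 41.81 = 6.28 J/K.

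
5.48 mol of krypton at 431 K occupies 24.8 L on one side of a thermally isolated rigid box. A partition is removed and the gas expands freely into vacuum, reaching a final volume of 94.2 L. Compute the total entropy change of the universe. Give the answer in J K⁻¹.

For an ideal gas in free expansion Q = 0 and W = 0, so T is unchanged.
Entropy is a state function; using a reversible isothermal path, ΔS_gas = nR ln(V₂/V₁) = 5.48 × 8.314 × ln(94.2/24.8) = 60.8 J/K.
The insulated surroundings exchange no heat, so ΔS_surr = 0 and ΔS_universe = ΔS_gas.

ΔS_universe = 60.8 J/K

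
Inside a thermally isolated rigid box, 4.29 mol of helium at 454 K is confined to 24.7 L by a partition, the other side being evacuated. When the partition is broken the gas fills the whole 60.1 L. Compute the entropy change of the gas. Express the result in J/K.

No heat is exchanged and no work is done, so the ideal-gas temperature stays constant.
Entropy is a state function; using a reversible isothermal path, ΔS_gas = nR ln(V₂/V₁) = 4.29 × 8.314 × ln(60.1/24.7) = 31.7 J/K.

ΔS_gas = 31.7 J/K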